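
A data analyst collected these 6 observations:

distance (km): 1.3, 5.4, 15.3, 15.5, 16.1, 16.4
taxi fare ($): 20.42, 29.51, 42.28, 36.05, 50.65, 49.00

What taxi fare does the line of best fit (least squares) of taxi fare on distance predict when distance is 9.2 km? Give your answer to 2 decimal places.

33.98

n = 6, Σx = 70, Σy = 227.91, Σxy = 3010.624, Σx² = 1033.36
Sxx = Σx² − (Σx)²/n = 1033.36 − 816.666667 = 216.693333
Sxy = Σxy − (Σx)(Σy)/n = 3010.624 − 2658.95 = 351.674
b = Sxy/Sxx = 351.674/216.693333 = 1.622911
a = ȳ − b·x̄ = 37.985 − 1.622911·11.666667 = 19.051038
ŷ(9.2) = a + b·9.2 = 19.051038 + 1.622911·9.2 = 33.981819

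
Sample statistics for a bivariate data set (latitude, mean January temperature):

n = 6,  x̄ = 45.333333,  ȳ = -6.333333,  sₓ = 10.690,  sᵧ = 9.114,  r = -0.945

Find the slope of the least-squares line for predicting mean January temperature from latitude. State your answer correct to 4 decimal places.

-0.8057

b = r · sᵧ/sₓ = -0.945 · 9.114/10.69 = -0.805681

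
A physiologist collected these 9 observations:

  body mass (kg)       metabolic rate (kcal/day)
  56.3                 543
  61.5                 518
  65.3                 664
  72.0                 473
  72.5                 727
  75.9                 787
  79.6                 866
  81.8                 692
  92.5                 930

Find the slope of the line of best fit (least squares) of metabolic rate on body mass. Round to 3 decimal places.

n = 9, Σx = 657.4, Σy = 6200, Σxy = 463848.1, Σx² = 49000.74
Sxx = Σx² − (Σx)²/n = 49000.74 − 48019.417778 = 981.322222
Sxy = Σxy − (Σx)(Σy)/n = 463848.1 − 452875.555556 = 10972.544444
b = Sxy/Sxx = 10972.544444/981.322222 = 11.181388

11.181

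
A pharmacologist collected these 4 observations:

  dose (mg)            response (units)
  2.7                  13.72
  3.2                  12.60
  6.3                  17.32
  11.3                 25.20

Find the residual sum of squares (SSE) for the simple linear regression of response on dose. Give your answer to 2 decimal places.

n = 4, Σx = 23.5, Σy = 68.84, Σxy = 471.24, Σx² = 184.91, Σy² = 1282.0208
Sxx = Σx² − (Σx)²/n = 184.91 − 138.0625 = 46.8475
Sxy = Σxy − (Σx)(Σy)/n = 471.24 − 404.435 = 66.805
Syy = Σy² − (Σy)²/n = 1282.0208 − 1184.7364 = 97.2844
b = Sxy/Sxx = 66.805/46.8475 = 1.426010
SSE = Syy − b·Sxy = 97.2844 − 1.426010·66.805 = 2.019807

2.02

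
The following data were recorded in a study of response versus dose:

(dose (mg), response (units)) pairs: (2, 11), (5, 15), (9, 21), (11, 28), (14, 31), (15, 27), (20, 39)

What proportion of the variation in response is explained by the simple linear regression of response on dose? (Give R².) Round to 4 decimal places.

n = 7, Σx = 76, Σy = 172, Σxy = 2213, Σx² = 1052, Σy² = 4782
Sxx = Σx² − (Σx)²/n = 1052 − 825.142857 = 226.857143
Sxy = Σxy − (Σx)(Σy)/n = 2213 − 1867.428571 = 345.571429
Syy = Σy² − (Σy)²/n = 4782 − 4226.285714 = 555.714286
R² = Sxy²/(Sxx·Syy) = (345.571429)²/(226.857143·555.714286) = 0.947265

0.9473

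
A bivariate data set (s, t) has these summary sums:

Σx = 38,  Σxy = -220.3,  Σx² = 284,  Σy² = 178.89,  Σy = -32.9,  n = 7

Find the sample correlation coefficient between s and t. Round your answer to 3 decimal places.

-0.960

Sxx = Σx² − (Σx)²/n = 284 − 206.285714 = 77.714286
Sxy = Σxy − (Σx)(Σy)/n = -220.3 − (-178.6) = -41.7
Syy = Σy² − (Σy)²/n = 178.89 − 154.63 = 24.26
r = Sxy/√(Sxx·Syy) = -41.7/√(1885.348571) = -41.7/43.420601 = -0.960374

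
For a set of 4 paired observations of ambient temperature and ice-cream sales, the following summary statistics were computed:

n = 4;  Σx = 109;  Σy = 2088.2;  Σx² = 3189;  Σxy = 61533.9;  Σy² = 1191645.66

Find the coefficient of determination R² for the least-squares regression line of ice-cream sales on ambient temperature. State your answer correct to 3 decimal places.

Sxx = Σx² − (Σx)²/n = 3189 − 2970.25 = 218.75
Sxy = Σxy − (Σx)(Σy)/n = 61533.9 − 56903.45 = 4630.45
Syy = Σy² − (Σy)²/n = 1191645.66 − 1090144.81 = 101500.85
R² = Sxy²/(Sxx·Syy) = (4630.45)²/(218.75·101500.85) = 0.965670

0.966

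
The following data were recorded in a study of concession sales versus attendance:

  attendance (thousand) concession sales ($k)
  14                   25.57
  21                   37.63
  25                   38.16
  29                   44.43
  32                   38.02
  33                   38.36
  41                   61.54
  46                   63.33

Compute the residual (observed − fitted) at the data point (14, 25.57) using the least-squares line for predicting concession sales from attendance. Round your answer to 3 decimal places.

0.501

n = 8, Σx = 241, Σy = 347.04, Σxy = 11309.52, Σx² = 8013
Sxx = Σx² − (Σx)²/n = 8013 − 7260.125 = 752.875
Sxy = Σxy − (Σx)(Σy)/n = 11309.52 − 10454.58 = 854.94
b = Sxy/Sxx = 854.94/752.875 = 1.135567
a = ȳ − b·x̄ = 43.38 − 1.135567·30.125 = 9.171044
ŷ(14) = 9.171044 + 1.135567·14 = 25.068982
residual = y − ŷ = 25.57 − 25.068982 = 0.501018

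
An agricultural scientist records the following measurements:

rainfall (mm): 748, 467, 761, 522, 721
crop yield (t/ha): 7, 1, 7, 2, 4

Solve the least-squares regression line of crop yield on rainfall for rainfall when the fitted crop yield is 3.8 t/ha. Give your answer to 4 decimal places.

n = 5, Σx = 3219, Σy = 21, Σxy = 14958, Σx² = 2149039
Sxx = Σx² − (Σx)²/n = 2149039 − 2072392.2 = 76646.8
Sxy = Σxy − (Σx)(Σy)/n = 14958 − 13519.8 = 1438.2
b = Sxy/Sxx = 1438.2/76646.8 = 0.018764
a = ȳ − b·x̄ = 4.2 − 0.018764·643.8 = -7.880259
Set a + b·x = 3.8: x = (3.8 − (-7.880259)) / 0.018764 = 622.482575

622.4826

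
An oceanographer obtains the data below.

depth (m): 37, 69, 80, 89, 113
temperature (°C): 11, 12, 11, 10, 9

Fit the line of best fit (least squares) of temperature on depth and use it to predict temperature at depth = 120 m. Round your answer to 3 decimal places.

n = 5, Σx = 388, Σy = 53, Σxy = 4022, Σx² = 33220
Sxx = Σx² − (Σx)²/n = 33220 − 30108.8 = 3111.2
Sxy = Σxy − (Σx)(Σy)/n = 4022 − 4112.8 = -90.8
b = Sxy/Sxx = -90.8/3111.2 = -0.029185
a = ȳ − b·x̄ = 10.6 − (-0.029185)·77.6 = 12.864747
ŷ(120) = a + b·120 = 12.864747 + (-0.029185)·120 = 9.362561

9.363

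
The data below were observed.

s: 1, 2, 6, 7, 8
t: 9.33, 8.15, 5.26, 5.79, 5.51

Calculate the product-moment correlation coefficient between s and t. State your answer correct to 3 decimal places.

-0.951

n = 5, Σx = 24, Σy = 34.04, Σxy = 141.8, Σx² = 154, Σy² = 245.0232
Sxx = Σx² − (Σx)²/n = 154 − 115.2 = 38.8
Sxy = Σxy − (Σx)(Σy)/n = 141.8 − 163.392 = -21.592
Syy = Σy² − (Σy)²/n = 245.0232 − 231.74432 = 13.27888
r = Sxy/√(Sxx·Syy) = -21.592/√(515.220544) = -21.592/22.698470 = -0.951254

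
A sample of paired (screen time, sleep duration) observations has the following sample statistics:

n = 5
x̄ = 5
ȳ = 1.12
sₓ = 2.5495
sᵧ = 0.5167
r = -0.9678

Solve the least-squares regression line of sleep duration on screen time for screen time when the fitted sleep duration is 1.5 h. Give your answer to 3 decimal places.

3.063

b = r · sᵧ/sₓ = -0.9678 · 0.5167/2.5495 = -0.196141
a = ȳ − b·x̄ = 1.12 − (-0.196141)·5 = 2.100707
Set a + b·x = 1.5: x = (1.5 − 2.100707) / (-0.196141) = 3.062621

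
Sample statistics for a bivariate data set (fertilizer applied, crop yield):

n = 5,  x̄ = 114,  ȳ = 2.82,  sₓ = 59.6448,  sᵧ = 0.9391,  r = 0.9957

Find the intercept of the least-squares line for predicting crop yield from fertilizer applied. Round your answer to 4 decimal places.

1.0328

b = r · sᵧ/sₓ = 0.9957 · 0.9391/59.6448 = 0.015677
a = ȳ − b·x̄ = 2.82 − 0.015677·114 = 1.032802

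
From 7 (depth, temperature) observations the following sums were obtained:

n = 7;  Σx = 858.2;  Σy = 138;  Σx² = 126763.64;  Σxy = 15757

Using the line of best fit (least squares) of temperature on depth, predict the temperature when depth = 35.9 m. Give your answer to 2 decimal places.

Sxx = Σx² − (Σx)²/n = 126763.64 − 105215.32 = 21548.32
Sxy = Σxy − (Σx)(Σy)/n = 15757 − 16918.8 = -1161.8
b = Sxy/Sxx = -1161.8/21548.32 = -0.053916
a = ȳ − b·x̄ = 19.714286 − (-0.053916)·122.6 = 26.324392
ŷ(35.9) = a + b·35.9 = 26.324392 + (-0.053916)·35.9 = 24.388806

24.39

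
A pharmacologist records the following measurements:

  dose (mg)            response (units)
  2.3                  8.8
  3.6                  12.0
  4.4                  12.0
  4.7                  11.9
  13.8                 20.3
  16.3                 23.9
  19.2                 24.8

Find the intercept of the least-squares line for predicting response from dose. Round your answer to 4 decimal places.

7.6888

n = 7, Σx = 64.3, Σy = 113.7, Σxy = 1318.04, Σx² = 884.47
Sxx = Σx² − (Σx)²/n = 884.47 − 590.641429 = 293.828571
Sxy = Σxy − (Σx)(Σy)/n = 1318.04 − 1044.415714 = 273.624286
b = Sxy/Sxx = 273.624286/293.828571 = 0.931238
a = ȳ − b·x̄ = 16.242857 − 0.931238·9.185714 = 7.688772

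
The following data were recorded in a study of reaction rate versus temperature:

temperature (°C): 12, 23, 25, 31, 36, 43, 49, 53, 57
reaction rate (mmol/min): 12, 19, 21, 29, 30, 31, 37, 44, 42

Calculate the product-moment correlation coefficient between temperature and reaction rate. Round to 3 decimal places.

n = 9, Σx = 329, Σy = 265, Σxy = 10957, Σx² = 13863, Σy² = 8717
Sxx = Σx² − (Σx)²/n = 13863 − 12026.777778 = 1836.222222
Sxy = Σxy − (Σx)(Σy)/n = 10957 − 9687.222222 = 1269.777778
Syy = Σy² − (Σy)²/n = 8717 − 7802.777778 = 914.222222
r = Sxy/√(Sxx·Syy) = 1269.777778/√(1678715.160494) = 1269.777778/1295.652407 = 0.980030

0.980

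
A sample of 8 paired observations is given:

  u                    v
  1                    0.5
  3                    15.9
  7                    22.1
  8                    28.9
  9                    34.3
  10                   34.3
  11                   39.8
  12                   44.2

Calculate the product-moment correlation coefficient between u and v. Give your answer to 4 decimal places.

0.9812

n = 8, Σx = 61, Σy = 220, Σxy = 2054, Σx² = 569, Σy² = 7467.34
Sxx = Σx² − (Σx)²/n = 569 − 465.125 = 103.875
Sxy = Σxy − (Σx)(Σy)/n = 2054 − 1677.5 = 376.5
Syy = Σy² − (Σy)²/n = 7467.34 − 6050 = 1417.34
r = Sxy/√(Sxx·Syy) = 376.5/√(147226.1925) = 376.5/383.700655 = 0.981234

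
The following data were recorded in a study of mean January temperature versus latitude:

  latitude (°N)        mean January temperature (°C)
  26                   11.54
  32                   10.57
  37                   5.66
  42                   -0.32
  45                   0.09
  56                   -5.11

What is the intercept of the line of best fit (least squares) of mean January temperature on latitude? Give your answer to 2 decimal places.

27.94

n = 6, Σx = 238, Σy = 22.43, Σxy = 552.15, Σx² = 9994
Sxx = Σx² − (Σx)²/n = 9994 − 9440.666667 = 553.333333
Sxy = Σxy − (Σx)(Σy)/n = 552.15 − 889.723333 = -337.573333
b = Sxy/Sxx = -337.573333/553.333333 = -0.610072
a = ȳ − b·x̄ = 3.738333 − (-0.610072)·39.666667 = 27.937867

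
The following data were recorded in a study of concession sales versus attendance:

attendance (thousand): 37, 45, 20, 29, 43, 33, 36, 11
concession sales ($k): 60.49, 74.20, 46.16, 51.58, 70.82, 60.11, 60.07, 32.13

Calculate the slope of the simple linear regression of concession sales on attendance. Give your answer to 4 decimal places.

1.1637

n = 8, Σx = 254, Σy = 455.56, Σxy = 15540.99, Σx² = 8990
Sxx = Σx² − (Σx)²/n = 8990 − 8064.5 = 925.5
Sxy = Σxy − (Σx)(Σy)/n = 15540.99 − 14464.03 = 1076.96
b = Sxy/Sxx = 1076.96/925.5 = 1.163652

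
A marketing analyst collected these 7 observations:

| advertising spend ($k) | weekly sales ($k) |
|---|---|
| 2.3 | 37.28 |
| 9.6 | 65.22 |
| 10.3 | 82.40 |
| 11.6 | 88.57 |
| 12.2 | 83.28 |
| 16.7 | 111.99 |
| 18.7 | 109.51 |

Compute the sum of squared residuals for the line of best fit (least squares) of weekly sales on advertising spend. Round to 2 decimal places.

n = 7, Σx = 81.4, Σy = 578.25, Σxy = 7522.074, Σx² = 1115.52, Σy² = 51747.6103
Sxx = Σx² − (Σx)²/n = 1115.52 − 946.565714 = 168.954286
Sxy = Σxy − (Σx)(Σy)/n = 7522.074 − 6724.221429 = 797.852571
Syy = Σy² − (Σy)²/n = 51747.6103 − 47767.580357 = 3980.029943
b = Sxy/Sxx = 797.852571/168.954286 = 4.722299
SSE = Syy − b·Sxy = 3980.029943 − 4.722299·797.852571 = 212.331935

212.33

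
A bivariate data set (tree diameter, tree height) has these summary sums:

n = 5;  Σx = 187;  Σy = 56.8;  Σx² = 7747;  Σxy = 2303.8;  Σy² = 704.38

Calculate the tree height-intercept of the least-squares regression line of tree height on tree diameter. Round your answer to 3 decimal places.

Sxx = Σx² − (Σx)²/n = 7747 − 6993.8 = 753.2
Sxy = Σxy − (Σx)(Σy)/n = 2303.8 − 2124.32 = 179.48
b = Sxy/Sxx = 179.48/753.2 = 0.238290
a = ȳ − b·x̄ = 11.36 − 0.238290·37.4 = 2.447955

2.448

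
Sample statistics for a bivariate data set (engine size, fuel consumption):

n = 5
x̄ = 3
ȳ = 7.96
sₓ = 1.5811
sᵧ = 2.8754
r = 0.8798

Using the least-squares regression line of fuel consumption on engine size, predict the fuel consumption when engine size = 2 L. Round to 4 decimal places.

6.3600

b = r · sᵧ/sₓ = 0.8798 · 2.8754/1.5811 = 1.600011
a = ȳ − b·x̄ = 7.96 − 1.600011·3 = 3.159968
ŷ(2) = a + b·2 = 3.159968 + 1.600011·2 = 6.359989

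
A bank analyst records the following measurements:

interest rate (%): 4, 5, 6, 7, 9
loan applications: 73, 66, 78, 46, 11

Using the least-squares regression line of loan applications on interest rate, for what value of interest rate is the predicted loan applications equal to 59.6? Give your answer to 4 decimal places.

n = 5, Σx = 31, Σy = 274, Σxy = 1511, Σx² = 207
Sxx = Σx² − (Σx)²/n = 207 − 192.2 = 14.8
Sxy = Σxy − (Σx)(Σy)/n = 1511 − 1698.8 = -187.8
b = Sxy/Sxx = -187.8/14.8 = -12.689189
a = ȳ − b·x̄ = 54.8 − (-12.689189)·6.2 = 133.472973
Set a + b·x = 59.6: x = (59.6 − 133.472973) / (-12.689189) = 5.821725

5.8217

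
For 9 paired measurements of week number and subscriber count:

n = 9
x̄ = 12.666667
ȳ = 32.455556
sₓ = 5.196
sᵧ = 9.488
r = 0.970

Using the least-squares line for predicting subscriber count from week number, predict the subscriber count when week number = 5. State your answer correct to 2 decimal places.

b = r · sᵧ/sₓ = 0.97 · 9.488/5.196 = 1.771239
a = ȳ − b·x̄ = 32.455556 − 1.771239·12.666667 = 10.019856
ŷ(5) = a + b·5 = 10.019856 + 1.771239·5 = 18.876053

18.88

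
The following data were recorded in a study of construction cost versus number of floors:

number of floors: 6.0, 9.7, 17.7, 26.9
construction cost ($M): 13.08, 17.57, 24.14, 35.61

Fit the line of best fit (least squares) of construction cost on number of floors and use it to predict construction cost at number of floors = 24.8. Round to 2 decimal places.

32.83

n = 4, Σx = 60.3, Σy = 90.4, Σxy = 1634.096, Σx² = 1166.99
Sxx = Σx² − (Σx)²/n = 1166.99 − 909.0225 = 257.9675
Sxy = Σxy − (Σx)(Σy)/n = 1634.096 − 1362.78 = 271.316
b = Sxy/Sxx = 271.316/257.9675 = 1.051745
a = ȳ − b·x̄ = 22.6 − 1.051745·15.075 = 6.744946
ŷ(24.8) = a + b·24.8 = 6.744946 + 1.051745·24.8 = 32.828219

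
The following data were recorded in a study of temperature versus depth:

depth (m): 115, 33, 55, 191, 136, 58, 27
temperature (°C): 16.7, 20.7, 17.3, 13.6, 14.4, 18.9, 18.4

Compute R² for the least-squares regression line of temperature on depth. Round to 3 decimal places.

0.836

n = 7, Σx = 615, Σy = 120, Σxy = 9704.1, Σx² = 76409, Σy² = 2094.76
Sxx = Σx² − (Σx)²/n = 76409 − 54032.142857 = 22376.857143
Sxy = Σxy − (Σx)(Σy)/n = 9704.1 − 10542.857143 = -838.757143
Syy = Σy² − (Σy)²/n = 2094.76 − 2057.142857 = 37.617143
R² = Sxy²/(Sxx·Syy) = (-838.757143)²/(22376.857143·37.617143) = 0.835772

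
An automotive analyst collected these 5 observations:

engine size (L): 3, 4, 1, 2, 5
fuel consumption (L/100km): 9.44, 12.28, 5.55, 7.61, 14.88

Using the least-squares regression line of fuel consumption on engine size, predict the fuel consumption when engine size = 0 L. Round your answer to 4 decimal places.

2.9530

n = 5, Σx = 15, Σy = 49.76, Σxy = 172.61, Σx² = 55
Sxx = Σx² − (Σx)²/n = 55 − 45 = 10
Sxy = Σxy − (Σx)(Σy)/n = 172.61 − 149.28 = 23.33
b = Sxy/Sxx = 23.33/10 = 2.333
a = ȳ − b·x̄ = 9.952 − 2.333·3 = 2.953
ŷ(0) = a + b·0 = 2.953 + 2.333·0 = 2.953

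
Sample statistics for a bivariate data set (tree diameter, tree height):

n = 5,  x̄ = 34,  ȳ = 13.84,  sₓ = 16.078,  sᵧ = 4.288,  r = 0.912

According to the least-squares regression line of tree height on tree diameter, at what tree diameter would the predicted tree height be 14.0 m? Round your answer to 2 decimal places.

34.66

b = r · sᵧ/sₓ = 0.912 · 4.288/16.078 = 0.243230
a = ȳ − b·x̄ = 13.84 − 0.243230·34 = 5.570171
Set a + b·x = 14.0: x = (14.0 − 5.570171) / 0.243230 = 34.657813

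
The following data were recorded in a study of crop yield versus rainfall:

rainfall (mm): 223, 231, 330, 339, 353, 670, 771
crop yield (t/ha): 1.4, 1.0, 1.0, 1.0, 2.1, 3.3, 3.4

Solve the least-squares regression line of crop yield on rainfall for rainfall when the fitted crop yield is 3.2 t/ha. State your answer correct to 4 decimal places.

702.3249

n = 7, Σx = 2917, Σy = 13.2, Σxy = 6785.9, Σx² = 1494861
Sxx = Σx² − (Σx)²/n = 1494861 − 1215555.571429 = 279305.428571
Sxy = Σxy − (Σx)(Σy)/n = 6785.9 − 5500.628571 = 1285.271429
b = Sxy/Sxx = 1285.271429/279305.428571 = 0.004602
a = ȳ − b·x̄ = 1.885714 − 0.004602·416.714286 = -0.031867
Set a + b·x = 3.2: x = (3.2 − (-0.031867)) / 0.004602 = 702.324879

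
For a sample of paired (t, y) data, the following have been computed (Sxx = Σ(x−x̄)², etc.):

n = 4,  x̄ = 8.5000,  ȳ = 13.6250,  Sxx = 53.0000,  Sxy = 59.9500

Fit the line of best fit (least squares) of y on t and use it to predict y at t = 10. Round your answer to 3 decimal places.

15.322

b = Sxy/Sxx = 59.95/53 = 1.131132
a = ȳ − b·x̄ = 13.625 − 1.131132·8.5 = 4.010377
ŷ(10) = a + b·10 = 4.010377 + 1.131132·10 = 15.321698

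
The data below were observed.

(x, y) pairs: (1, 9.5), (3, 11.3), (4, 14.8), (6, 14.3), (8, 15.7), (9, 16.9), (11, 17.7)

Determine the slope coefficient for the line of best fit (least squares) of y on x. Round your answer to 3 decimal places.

0.784

n = 7, Σx = 42, Σy = 100.2, Σxy = 660.8, Σx² = 328
Sxx = Σx² − (Σx)²/n = 328 − 252 = 76
Sxy = Σxy − (Σx)(Σy)/n = 660.8 − 601.2 = 59.6
b = Sxy/Sxx = 59.6/76 = 0.784211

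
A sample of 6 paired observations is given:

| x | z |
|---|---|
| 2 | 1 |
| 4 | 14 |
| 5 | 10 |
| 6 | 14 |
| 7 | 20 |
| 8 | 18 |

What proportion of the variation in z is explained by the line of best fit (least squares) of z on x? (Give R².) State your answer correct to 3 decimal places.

0.799

n = 6, Σx = 32, Σy = 77, Σxy = 476, Σx² = 194, Σy² = 1217
Sxx = Σx² − (Σx)²/n = 194 − 170.666667 = 23.333333
Sxy = Σxy − (Σx)(Σy)/n = 476 − 410.666667 = 65.333333
Syy = Σy² − (Σy)²/n = 1217 − 988.166667 = 228.833333
R² = Sxy²/(Sxx·Syy) = (65.333333)²/(23.333333·228.833333) = 0.799417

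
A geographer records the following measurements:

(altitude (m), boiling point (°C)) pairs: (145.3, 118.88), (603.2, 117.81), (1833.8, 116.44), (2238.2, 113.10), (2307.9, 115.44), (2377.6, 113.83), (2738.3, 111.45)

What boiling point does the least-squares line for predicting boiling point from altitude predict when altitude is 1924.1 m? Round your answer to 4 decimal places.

n = 7, Σx = 12244.3, Σy = 806.95, Σxy = 1397254.067, Σx² = 27234995.07
Sxx = Σx² − (Σx)²/n = 27234995.07 − 21417554.641429 = 5817440.428571
Sxy = Σxy − (Σx)(Σy)/n = 1397254.067 − 1411505.412143 = -14251.345143
b = Sxy/Sxx = -14251.345143/5817440.428571 = -0.002450
a = ȳ − b·x̄ = 115.278571 − (-0.002450)·1749.185714 = 119.563660
ŷ(1924.1) = a + b·1924.1 = 119.563660 + (-0.002450)·1924.1 = 114.850073

114.8501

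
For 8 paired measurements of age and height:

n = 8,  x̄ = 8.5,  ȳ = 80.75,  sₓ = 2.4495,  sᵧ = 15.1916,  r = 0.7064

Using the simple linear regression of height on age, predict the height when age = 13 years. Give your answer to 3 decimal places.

b = r · sᵧ/sₓ = 0.7064 · 15.1916/2.4495 = 4.381035
a = ȳ − b·x̄ = 80.75 − 4.381035·8.5 = 43.511199
ŷ(13) = a + b·13 = 43.511199 + 4.381035·13 = 100.464659

100.465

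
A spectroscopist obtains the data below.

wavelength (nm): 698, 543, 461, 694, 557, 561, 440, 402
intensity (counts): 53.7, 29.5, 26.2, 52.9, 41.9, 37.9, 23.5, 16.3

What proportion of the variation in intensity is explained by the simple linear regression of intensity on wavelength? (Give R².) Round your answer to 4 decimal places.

0.9522

n = 8, Σx = 4356, Σy = 281.9, Σxy = 163784.7, Σx² = 2456384, Σy² = 11248.75
Sxx = Σx² − (Σx)²/n = 2456384 − 2371842 = 84542
Sxy = Σxy − (Σx)(Σy)/n = 163784.7 − 153494.55 = 10290.15
Syy = Σy² − (Σy)²/n = 11248.75 − 9933.45125 = 1315.29875
R² = Sxy²/(Sxx·Syy) = (10290.15)²/(84542·1315.29875) = 0.952240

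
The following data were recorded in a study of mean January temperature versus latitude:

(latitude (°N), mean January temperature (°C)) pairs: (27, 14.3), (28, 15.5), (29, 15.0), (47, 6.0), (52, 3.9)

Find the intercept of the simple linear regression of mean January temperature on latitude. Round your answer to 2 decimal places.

27.79

n = 5, Σx = 183, Σy = 54.7, Σxy = 1739.9, Σx² = 7267
Sxx = Σx² − (Σx)²/n = 7267 − 6697.8 = 569.2
Sxy = Σxy − (Σx)(Σy)/n = 1739.9 − 2002.02 = -262.12
b = Sxy/Sxx = -262.12/569.2 = -0.460506
a = ȳ − b·x̄ = 10.94 − (-0.460506)·36.6 = 27.794519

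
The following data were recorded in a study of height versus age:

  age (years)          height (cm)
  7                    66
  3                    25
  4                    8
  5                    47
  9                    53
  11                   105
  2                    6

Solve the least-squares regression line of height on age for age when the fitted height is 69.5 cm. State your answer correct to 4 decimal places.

8.4435

n = 7, Σx = 41, Σy = 310, Σxy = 2448, Σx² = 305
Sxx = Σx² − (Σx)²/n = 305 − 240.142857 = 64.857143
Sxy = Σxy − (Σx)(Σy)/n = 2448 − 1815.714286 = 632.285714
b = Sxy/Sxx = 632.285714/64.857143 = 9.748899
a = ȳ − b·x̄ = 44.285714 − 9.748899·5.857143 = -12.814978
Set a + b·x = 69.5: x = (69.5 − (-12.814978)) / 9.748899 = 8.443516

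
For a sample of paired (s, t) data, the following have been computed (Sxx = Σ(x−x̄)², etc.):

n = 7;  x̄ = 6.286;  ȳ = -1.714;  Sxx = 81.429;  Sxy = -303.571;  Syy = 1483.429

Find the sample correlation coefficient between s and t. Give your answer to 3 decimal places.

r = Sxy/√(Sxx·Syy) = -303.571/√(120794.140041) = -303.571/347.554514 = -0.873449

-0.873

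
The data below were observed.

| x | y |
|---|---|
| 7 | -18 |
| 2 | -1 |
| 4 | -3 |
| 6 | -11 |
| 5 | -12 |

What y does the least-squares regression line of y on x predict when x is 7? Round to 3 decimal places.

-16.432

n = 5, Σx = 24, Σy = -45, Σxy = -266, Σx² = 130
Sxx = Σx² − (Σx)²/n = 130 − 115.2 = 14.8
Sxy = Σxy − (Σx)(Σy)/n = -266 − (-216) = -50
b = Sxy/Sxx = -50/14.8 = -3.378378
a = ȳ − b·x̄ = -9 − (-3.378378)·4.8 = 7.216216
ŷ(7) = a + b·7 = 7.216216 + (-3.378378)·7 = -16.432432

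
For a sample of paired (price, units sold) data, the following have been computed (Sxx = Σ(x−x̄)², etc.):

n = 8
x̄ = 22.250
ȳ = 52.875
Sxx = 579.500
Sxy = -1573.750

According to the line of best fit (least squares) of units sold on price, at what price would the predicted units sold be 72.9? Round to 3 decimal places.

14.876

b = Sxy/Sxx = -1573.75/579.5 = -2.715703
a = ȳ − b·x̄ = 52.875 − (-2.715703)·22.25 = 113.299396
Set a + b·x = 72.9: x = (72.9 − 113.299396) / (-2.715703) = 14.876219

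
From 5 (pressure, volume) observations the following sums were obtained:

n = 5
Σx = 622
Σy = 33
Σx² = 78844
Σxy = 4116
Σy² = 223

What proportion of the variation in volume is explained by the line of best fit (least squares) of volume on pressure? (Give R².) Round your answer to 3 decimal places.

Sxx = Σx² − (Σx)²/n = 78844 − 77376.8 = 1467.2
Sxy = Σxy − (Σx)(Σy)/n = 4116 − 4105.2 = 10.8
Syy = Σy² − (Σy)²/n = 223 − 217.8 = 5.2
R² = Sxy²/(Sxx·Syy) = (10.8)²/(1467.2·5.2) = 0.015288

0.015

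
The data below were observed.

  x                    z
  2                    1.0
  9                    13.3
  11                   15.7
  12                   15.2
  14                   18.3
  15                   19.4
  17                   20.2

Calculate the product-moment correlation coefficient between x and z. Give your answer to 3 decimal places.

n = 7, Σx = 80, Σy = 103.1, Σxy = 1367.4, Σx² = 1060, Σy² = 1774.71
Sxx = Σx² − (Σx)²/n = 1060 − 914.285714 = 145.714286
Sxy = Σxy − (Σx)(Σy)/n = 1367.4 − 1178.285714 = 189.114286
Syy = Σy² − (Σy)²/n = 1774.71 − 1518.515714 = 256.194286
r = Sxy/√(Sxx·Syy) = 189.114286/√(37331.167347) = 189.114286/193.212752 = 0.978788

0.979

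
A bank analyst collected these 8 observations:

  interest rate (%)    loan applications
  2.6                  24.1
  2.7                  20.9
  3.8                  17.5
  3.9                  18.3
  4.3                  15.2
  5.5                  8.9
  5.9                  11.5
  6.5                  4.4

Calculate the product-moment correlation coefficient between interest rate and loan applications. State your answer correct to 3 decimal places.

-0.969

n = 8, Σx = 35.2, Σy = 120.8, Σxy = 467.72, Σx² = 169.5, Σy² = 2120.62
Sxx = Σx² − (Σx)²/n = 169.5 − 154.88 = 14.62
Sxy = Σxy − (Σx)(Σy)/n = 467.72 − 531.52 = -63.8
Syy = Σy² − (Σy)²/n = 2120.62 − 1824.08 = 296.54
r = Sxy/√(Sxx·Syy) = -63.8/√(4335.4148) = -63.8/65.843867 = -0.968959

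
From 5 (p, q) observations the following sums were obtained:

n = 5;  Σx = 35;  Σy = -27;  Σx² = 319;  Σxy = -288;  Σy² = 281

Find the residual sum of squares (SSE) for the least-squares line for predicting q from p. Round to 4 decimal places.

2.7541

Sxx = Σx² − (Σx)²/n = 319 − 245 = 74
Sxy = Σxy − (Σx)(Σy)/n = -288 − (-189) = -99
Syy = Σy² − (Σy)²/n = 281 − 145.8 = 135.2
b = Sxy/Sxx = -99/74 = -1.337838
SSE = Syy − b·Sxy = 135.2 − (-1.337838)·(-99) = 2.754054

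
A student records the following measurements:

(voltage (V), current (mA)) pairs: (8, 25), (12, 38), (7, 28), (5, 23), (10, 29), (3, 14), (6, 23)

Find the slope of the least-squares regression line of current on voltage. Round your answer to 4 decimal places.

2.2655

n = 7, Σx = 51, Σy = 180, Σxy = 1437, Σx² = 427
Sxx = Σx² − (Σx)²/n = 427 − 371.571429 = 55.428571
Sxy = Σxy − (Σx)(Σy)/n = 1437 − 1311.428571 = 125.571429
b = Sxy/Sxx = 125.571429/55.428571 = 2.265464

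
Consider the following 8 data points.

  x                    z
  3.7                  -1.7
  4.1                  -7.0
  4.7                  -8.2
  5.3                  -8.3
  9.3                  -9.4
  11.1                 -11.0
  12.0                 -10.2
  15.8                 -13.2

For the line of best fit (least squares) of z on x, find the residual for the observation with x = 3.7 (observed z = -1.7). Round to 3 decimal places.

4.031

n = 8, Σx = 66, Σy = -69, Σxy = -658, Σx² = 684.02
Sxx = Σx² − (Σx)²/n = 684.02 − 544.5 = 139.52
Sxy = Σxy − (Σx)(Σy)/n = -658 − (-569.25) = -88.75
b = Sxy/Sxx = -88.75/139.52 = -0.636110
a = ȳ − b·x̄ = -8.625 − (-0.636110)·8.25 = -3.377096
ŷ(3.7) = -3.377096 + (-0.636110)·3.7 = -5.730702
residual = y − ŷ = -1.7 − (-5.730702) = 4.030702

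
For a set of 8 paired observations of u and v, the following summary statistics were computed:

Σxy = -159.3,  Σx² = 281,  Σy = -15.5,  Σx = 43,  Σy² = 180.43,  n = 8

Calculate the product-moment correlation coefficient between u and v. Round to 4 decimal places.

-0.8774

Sxx = Σx² − (Σx)²/n = 281 − 231.125 = 49.875
Sxy = Σxy − (Σx)(Σy)/n = -159.3 − (-83.3125) = -75.9875
Syy = Σy² − (Σy)²/n = 180.43 − 30.03125 = 150.39875
r = Sxy/√(Sxx·Syy) = -75.9875/√(7501.137656) = -75.9875/86.609108 = -0.877362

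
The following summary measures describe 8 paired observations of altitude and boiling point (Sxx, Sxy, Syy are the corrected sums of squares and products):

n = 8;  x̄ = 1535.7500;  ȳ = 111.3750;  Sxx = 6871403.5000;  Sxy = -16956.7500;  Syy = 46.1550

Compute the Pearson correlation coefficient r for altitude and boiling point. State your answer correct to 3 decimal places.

r = Sxy/√(Sxx·Syy) = -16956.75/√(317149628.5425) = -16956.75/17808.695307 = -0.952161

-0.952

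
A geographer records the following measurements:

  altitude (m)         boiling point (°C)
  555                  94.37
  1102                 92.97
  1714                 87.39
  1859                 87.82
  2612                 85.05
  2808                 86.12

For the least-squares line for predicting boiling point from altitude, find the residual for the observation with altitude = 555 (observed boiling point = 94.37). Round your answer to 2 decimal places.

n = 6, Σx = 10650, Σy = 533.72, Σxy = 931847.69, Σx² = 22623514
Sxx = Σx² − (Σx)²/n = 22623514 − 18903750 = 3719764
Sxy = Σxy − (Σx)(Σy)/n = 931847.69 − 947353 = -15505.31
b = Sxy/Sxx = -15505.31/3719764 = -0.004168
a = ȳ − b·x̄ = 88.953333 − (-0.004168)·1775 = 96.352170
ŷ(555) = 96.352170 + (-0.004168)·555 = 94.038731
residual = y − ŷ = 94.37 − 94.038731 = 0.331269

0.33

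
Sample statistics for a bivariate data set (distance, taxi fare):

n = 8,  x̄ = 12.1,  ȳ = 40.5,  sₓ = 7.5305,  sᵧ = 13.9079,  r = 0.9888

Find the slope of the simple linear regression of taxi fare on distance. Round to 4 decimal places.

1.8262

b = r · sᵧ/sₓ = 0.9888 · 13.9079/7.5305 = 1.826191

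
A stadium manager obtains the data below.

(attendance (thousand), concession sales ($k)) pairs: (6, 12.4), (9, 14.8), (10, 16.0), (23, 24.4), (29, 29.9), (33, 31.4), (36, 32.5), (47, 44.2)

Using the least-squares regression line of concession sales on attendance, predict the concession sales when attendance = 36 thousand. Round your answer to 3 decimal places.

34.417

n = 8, Σx = 193, Σy = 205.6, Σxy = 6079.5, Σx² = 6181
Sxx = Σx² − (Σx)²/n = 6181 − 4656.125 = 1524.875
Sxy = Σxy − (Σx)(Σy)/n = 6079.5 − 4960.1 = 1119.4
b = Sxy/Sxx = 1119.4/1524.875 = 0.734093
a = ȳ − b·x̄ = 25.7 − 0.734093·24.125 = 7.990007
ŷ(36) = a + b·36 = 7.990007 + 0.734093·36 = 34.417354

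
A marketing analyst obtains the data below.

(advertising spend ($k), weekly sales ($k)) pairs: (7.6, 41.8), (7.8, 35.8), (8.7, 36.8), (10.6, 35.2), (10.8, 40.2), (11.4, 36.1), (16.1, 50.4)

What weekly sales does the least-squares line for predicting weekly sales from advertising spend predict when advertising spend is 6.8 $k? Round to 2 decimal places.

n = 7, Σx = 73, Σy = 276.3, Σxy = 2947.34, Σx² = 812.46
Sxx = Σx² − (Σx)²/n = 812.46 − 761.285714 = 51.174286
Sxy = Σxy − (Σx)(Σy)/n = 2947.34 − 2881.414286 = 65.925714
b = Sxy/Sxx = 65.925714/51.174286 = 1.288259
a = ȳ − b·x̄ = 39.471429 − 1.288259·10.428571 = 26.036732
ŷ(6.8) = a + b·6.8 = 26.036732 + 1.288259·6.8 = 34.796890

34.80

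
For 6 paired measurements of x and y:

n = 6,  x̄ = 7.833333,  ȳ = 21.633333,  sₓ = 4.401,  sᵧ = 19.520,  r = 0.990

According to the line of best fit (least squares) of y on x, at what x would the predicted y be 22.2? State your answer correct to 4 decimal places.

b = r · sᵧ/sₓ = 0.99 · 19.52/4.401 = 4.391002
a = ȳ − b·x̄ = 21.633333 − 4.391002·7.833333 = -12.762848
Set a + b·x = 22.2: x = (22.2 − (-12.762848)) / 4.391002 = 7.962385

7.9624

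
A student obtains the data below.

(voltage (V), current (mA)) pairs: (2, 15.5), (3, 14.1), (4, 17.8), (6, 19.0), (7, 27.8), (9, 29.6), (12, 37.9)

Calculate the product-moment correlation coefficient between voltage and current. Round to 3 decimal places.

n = 7, Σx = 43, Σy = 161.7, Σxy = 1174.3, Σx² = 339, Σy² = 4202.31
Sxx = Σx² − (Σx)²/n = 339 − 264.142857 = 74.857143
Sxy = Σxy − (Σx)(Σy)/n = 1174.3 − 993.3 = 181
Syy = Σy² − (Σy)²/n = 4202.31 − 3735.27 = 467.04
r = Sxy/√(Sxx·Syy) = 181/√(34961.28) = 181/186.979357 = 0.968021

0.968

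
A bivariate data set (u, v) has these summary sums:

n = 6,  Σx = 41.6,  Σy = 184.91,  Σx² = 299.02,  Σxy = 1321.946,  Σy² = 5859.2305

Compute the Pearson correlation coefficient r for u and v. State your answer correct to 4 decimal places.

Sxx = Σx² − (Σx)²/n = 299.02 − 288.426667 = 10.593333
Sxy = Σxy − (Σx)(Σy)/n = 1321.946 − 1282.042667 = 39.903333
Syy = Σy² − (Σy)²/n = 5859.2305 − 5698.618017 = 160.612483
r = Sxy/√(Sxx·Syy) = 39.903333/√(1701.421573) = 39.903333/41.248292 = 0.967394

0.9674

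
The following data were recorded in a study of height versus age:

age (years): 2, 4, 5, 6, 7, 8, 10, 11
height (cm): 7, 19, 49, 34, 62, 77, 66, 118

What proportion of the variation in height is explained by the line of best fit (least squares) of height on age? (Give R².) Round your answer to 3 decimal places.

n = 8, Σx = 53, Σy = 432, Σxy = 3547, Σx² = 415, Σy² = 32020
Sxx = Σx² − (Σx)²/n = 415 − 351.125 = 63.875
Sxy = Σxy − (Σx)(Σy)/n = 3547 − 2862 = 685
Syy = Σy² − (Σy)²/n = 32020 − 23328 = 8692
R² = Sxy²/(Sxx·Syy) = (685)²/(63.875·8692) = 0.845144

0.845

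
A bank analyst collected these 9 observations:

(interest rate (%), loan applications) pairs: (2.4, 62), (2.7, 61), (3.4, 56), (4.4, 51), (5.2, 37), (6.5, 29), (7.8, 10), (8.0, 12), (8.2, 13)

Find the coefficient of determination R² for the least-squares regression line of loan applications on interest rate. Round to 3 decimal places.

0.982

n = 9, Σx = 48.6, Σy = 331, Σxy = 1389.8, Σx² = 305.34, Σy² = 15925
Sxx = Σx² − (Σx)²/n = 305.34 − 262.44 = 42.9
Sxy = Σxy − (Σx)(Σy)/n = 1389.8 − 1787.4 = -397.6
Syy = Σy² − (Σy)²/n = 15925 − 12173.444444 = 3751.555556
R² = Sxy²/(Sxx·Syy) = (-397.6)²/(42.9·3751.555556) = 0.982255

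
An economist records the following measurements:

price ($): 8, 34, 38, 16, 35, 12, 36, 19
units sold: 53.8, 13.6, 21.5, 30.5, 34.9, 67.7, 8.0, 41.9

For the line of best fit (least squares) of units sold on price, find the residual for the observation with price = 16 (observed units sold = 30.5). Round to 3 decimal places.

n = 8, Σx = 198, Σy = 271.9, Σxy = 5315.8, Σx² = 5946
Sxx = Σx² − (Σx)²/n = 5946 − 4900.5 = 1045.5
Sxy = Σxy − (Σx)(Σy)/n = 5315.8 − 6729.525 = -1413.725
b = Sxy/Sxx = -1413.725/1045.5 = -1.352200
a = ȳ − b·x̄ = 33.9875 − (-1.352200)·24.75 = 67.454448
ŷ(16) = 67.454448 + (-1.352200)·16 = 45.819249
residual = y − ŷ = 30.5 − 45.819249 = -15.319249

-15.319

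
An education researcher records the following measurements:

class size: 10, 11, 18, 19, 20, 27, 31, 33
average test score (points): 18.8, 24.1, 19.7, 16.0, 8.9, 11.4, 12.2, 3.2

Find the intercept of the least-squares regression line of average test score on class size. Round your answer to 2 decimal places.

27.96

n = 8, Σx = 169, Σy = 114.3, Σxy = 2081.3, Σx² = 4085
Sxx = Σx² − (Σx)²/n = 4085 − 3570.125 = 514.875
Sxy = Σxy − (Σx)(Σy)/n = 2081.3 − 2414.5875 = -333.2875
b = Sxy/Sxx = -333.2875/514.875 = -0.647317
a = ȳ − b·x̄ = 14.2875 − (-0.647317)·21.125 = 27.962078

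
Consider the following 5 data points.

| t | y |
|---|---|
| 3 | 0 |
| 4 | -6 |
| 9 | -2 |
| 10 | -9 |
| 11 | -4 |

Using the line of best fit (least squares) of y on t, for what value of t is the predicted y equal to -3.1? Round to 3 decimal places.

4.559

n = 5, Σx = 37, Σy = -21, Σxy = -176, Σx² = 327
Sxx = Σx² − (Σx)²/n = 327 − 273.8 = 53.2
Sxy = Σxy − (Σx)(Σy)/n = -176 − (-155.4) = -20.6
b = Sxy/Sxx = -20.6/53.2 = -0.387218
a = ȳ − b·x̄ = -4.2 − (-0.387218)·7.4 = -1.334586
Set a + b·x = -3.1: x = (-3.1 − (-1.334586)) / (-0.387218) = 4.559223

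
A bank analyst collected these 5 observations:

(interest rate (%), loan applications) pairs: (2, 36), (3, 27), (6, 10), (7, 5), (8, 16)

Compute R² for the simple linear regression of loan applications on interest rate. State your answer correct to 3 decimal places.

0.743

n = 5, Σx = 26, Σy = 94, Σxy = 376, Σx² = 162, Σy² = 2406
Sxx = Σx² − (Σx)²/n = 162 − 135.2 = 26.8
Sxy = Σxy − (Σx)(Σy)/n = 376 − 488.8 = -112.8
Syy = Σy² − (Σy)²/n = 2406 − 1767.2 = 638.8
R² = Sxy²/(Sxx·Syy) = (-112.8)²/(26.8·638.8) = 0.743222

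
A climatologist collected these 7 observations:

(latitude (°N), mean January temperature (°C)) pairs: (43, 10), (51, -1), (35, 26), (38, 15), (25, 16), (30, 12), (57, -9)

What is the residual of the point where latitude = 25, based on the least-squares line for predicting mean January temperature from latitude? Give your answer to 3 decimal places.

n = 7, Σx = 279, Σy = 69, Σxy = 2106, Σx² = 11893
Sxx = Σx² − (Σx)²/n = 11893 − 11120.142857 = 772.857143
Sxy = Σxy − (Σx)(Σy)/n = 2106 − 2750.142857 = -644.142857
b = Sxy/Sxx = -644.142857/772.857143 = -0.833457
a = ȳ − b·x̄ = 9.857143 − (-0.833457)·39.857143 = 43.076340
ŷ(25) = 43.076340 + (-0.833457)·25 = 22.239926
residual = y − ŷ = 16 − 22.239926 = -6.239926

-6.240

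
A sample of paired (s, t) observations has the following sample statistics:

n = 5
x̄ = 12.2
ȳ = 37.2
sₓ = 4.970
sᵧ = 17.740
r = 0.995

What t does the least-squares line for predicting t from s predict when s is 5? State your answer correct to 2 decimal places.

11.63

b = r · sᵧ/sₓ = 0.995 · 17.74/4.97 = 3.551569
a = ȳ − b·x̄ = 37.2 − 3.551569·12.2 = -6.129147
ŷ(5) = a + b·5 = -6.129147 + 3.551569·5 = 11.628700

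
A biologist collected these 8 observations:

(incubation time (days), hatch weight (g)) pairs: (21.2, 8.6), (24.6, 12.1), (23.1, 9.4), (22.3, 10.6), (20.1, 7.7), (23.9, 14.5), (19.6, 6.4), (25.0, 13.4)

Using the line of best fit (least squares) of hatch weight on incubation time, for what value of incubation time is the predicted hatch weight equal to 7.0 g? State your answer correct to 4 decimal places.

19.8403

n = 8, Σx = 179.8, Σy = 82.7, Σxy = 1895.26, Σx² = 4069.88
Sxx = Σx² − (Σx)²/n = 4069.88 − 4041.005 = 28.875
Sxy = Σxy − (Σx)(Σy)/n = 1895.26 − 1858.6825 = 36.5775
b = Sxy/Sxx = 36.5775/28.875 = 1.266753
a = ȳ − b·x̄ = 10.3375 − 1.266753·22.475 = -18.132779
Set a + b·x = 7.0: x = (7.0 − (-18.132779)) / 1.266753 = 19.840312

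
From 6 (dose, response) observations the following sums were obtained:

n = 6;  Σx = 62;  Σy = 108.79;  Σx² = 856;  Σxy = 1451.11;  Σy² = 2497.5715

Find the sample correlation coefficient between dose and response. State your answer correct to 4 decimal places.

Sxx = Σx² − (Σx)²/n = 856 − 640.666667 = 215.333333
Sxy = Σxy − (Σx)(Σy)/n = 1451.11 − 1124.163333 = 326.946667
Syy = Σy² − (Σy)²/n = 2497.5715 − 1972.544017 = 525.027483
r = Sxy/√(Sxx·Syy) = 326.946667/√(113055.918078) = 326.946667/336.237889 = 0.972367

0.9724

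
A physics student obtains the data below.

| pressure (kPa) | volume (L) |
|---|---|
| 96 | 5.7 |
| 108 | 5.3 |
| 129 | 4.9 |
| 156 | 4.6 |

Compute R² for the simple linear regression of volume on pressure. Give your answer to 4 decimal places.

n = 4, Σx = 489, Σy = 20.5, Σxy = 2469.3, Σx² = 61857, Σy² = 105.75
Sxx = Σx² − (Σx)²/n = 61857 − 59780.25 = 2076.75
Sxy = Σxy − (Σx)(Σy)/n = 2469.3 − 2506.125 = -36.825
Syy = Σy² − (Σy)²/n = 105.75 − 105.0625 = 0.6875
R² = Sxy²/(Sxx·Syy) = (-36.825)²/(2076.75·0.6875) = 0.949792

0.9498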